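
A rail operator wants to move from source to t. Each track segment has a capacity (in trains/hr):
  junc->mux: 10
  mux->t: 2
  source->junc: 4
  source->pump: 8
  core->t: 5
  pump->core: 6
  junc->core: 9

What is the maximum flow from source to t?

7

Augment source->pump->core->t: bottleneck 5. Total 5.
Augment source->junc->mux->t: bottleneck 2. Total 7.
No augmenting path remains in the residual graph.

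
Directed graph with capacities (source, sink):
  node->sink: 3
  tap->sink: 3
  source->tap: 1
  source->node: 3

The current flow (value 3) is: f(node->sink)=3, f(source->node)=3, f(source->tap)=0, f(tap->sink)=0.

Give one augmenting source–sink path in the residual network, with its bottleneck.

source->tap->sink, bottleneck 1

Residual along source->tap->sink: source->tap: 1, tap->sink: 3.
Bottleneck = min = 1.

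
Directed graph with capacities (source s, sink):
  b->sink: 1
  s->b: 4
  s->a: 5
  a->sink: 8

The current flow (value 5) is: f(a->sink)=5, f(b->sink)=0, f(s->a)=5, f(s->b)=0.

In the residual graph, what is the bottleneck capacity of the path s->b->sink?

1

Residual capacities along the path: s->b: 4, b->sink: 1.
Minimum is 1.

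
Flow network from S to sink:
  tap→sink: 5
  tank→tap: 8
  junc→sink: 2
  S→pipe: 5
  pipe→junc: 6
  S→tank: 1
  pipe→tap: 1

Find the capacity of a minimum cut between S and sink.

Max flow = 4 (via 3 augmenting paths).
In the residual at optimum, the set reachable from S is {S, junc, pipe}.
Cut edges: S→tank (cap 1), pipe→tap (cap 1), junc→sink (cap 2). Sum = 4.

4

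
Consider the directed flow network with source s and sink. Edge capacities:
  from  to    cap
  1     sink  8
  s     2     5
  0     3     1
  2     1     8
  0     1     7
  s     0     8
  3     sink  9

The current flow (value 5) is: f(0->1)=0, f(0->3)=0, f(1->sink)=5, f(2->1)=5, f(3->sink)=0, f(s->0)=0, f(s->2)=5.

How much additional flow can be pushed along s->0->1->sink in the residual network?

3

Residual capacities along the path: s->0: 8, 0->1: 7, 1->sink: 3.
Minimum is 3.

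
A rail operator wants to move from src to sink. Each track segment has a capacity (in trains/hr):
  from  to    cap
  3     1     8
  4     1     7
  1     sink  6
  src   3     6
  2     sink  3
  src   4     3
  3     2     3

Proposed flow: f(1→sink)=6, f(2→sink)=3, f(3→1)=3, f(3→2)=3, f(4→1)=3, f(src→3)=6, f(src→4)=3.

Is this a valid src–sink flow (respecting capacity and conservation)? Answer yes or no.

Every edge has 0 ≤ f(e) ≤ cap(e).
At each intermediate node, inflow equals outflow.

Yes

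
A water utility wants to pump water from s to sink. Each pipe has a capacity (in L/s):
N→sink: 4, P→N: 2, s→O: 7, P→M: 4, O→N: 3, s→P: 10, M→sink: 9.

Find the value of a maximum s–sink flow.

8

Augment s→O→N→sink: bottleneck 3. Total 3.
Augment s→P→N→sink: bottleneck 1. Total 4.
Augment s→P→M→sink: bottleneck 4. Total 8.
No augmenting path remains in the residual graph.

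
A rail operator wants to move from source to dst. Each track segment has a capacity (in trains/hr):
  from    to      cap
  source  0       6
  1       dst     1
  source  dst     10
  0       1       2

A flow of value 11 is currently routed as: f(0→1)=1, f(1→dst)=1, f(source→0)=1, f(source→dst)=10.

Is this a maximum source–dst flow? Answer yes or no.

Residual reachable from source: {0, 1, source}; dst is not reachable.
Saturated cut: source→dst, 1→dst with total capacity 11 = current flow value. Flow is maximum.

Yes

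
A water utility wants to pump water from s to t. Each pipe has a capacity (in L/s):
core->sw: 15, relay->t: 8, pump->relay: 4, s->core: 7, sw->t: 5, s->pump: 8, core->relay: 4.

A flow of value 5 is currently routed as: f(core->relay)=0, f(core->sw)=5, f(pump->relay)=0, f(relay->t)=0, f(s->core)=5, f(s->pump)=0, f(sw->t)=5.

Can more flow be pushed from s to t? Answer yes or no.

Residual path s->core->relay->t has bottleneck 2 > 0.
Pushing 2 along it raises the flow to 7, so the given flow is not maximum.

Yes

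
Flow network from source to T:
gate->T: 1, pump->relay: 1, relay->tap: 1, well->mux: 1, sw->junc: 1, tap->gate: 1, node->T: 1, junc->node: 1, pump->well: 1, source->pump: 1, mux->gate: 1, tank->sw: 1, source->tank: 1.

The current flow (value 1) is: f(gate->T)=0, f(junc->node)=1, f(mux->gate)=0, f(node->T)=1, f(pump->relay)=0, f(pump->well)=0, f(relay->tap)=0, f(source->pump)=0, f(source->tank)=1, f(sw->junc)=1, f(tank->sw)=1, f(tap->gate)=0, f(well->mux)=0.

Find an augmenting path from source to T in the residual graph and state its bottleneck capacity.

Residual along source->pump->well->mux->gate->T: source->pump: 1, pump->well: 1, well->mux: 1, mux->gate: 1, gate->T: 1.
Bottleneck = min = 1.

source->pump->well->mux->gate->T, bottleneck 1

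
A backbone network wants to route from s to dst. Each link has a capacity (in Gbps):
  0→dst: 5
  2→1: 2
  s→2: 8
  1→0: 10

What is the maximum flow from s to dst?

2

Augment s→2→1→0→dst: bottleneck 2. Total 2.
No augmenting path remains in the residual graph.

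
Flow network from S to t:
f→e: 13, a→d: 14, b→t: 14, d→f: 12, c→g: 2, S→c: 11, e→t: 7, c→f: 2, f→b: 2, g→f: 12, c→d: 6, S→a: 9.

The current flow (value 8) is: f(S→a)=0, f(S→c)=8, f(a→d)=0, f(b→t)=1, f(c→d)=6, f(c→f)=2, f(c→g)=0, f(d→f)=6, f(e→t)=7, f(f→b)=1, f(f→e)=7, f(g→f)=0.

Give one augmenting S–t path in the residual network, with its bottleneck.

S→c→g→f→b→t, bottleneck 1

Residual along S→c→g→f→b→t: S→c: 3, c→g: 2, g→f: 12, f→b: 1, b→t: 13.
Bottleneck = min = 1.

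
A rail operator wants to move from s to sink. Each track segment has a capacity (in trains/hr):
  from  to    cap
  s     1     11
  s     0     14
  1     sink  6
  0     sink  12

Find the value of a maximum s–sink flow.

18

Augment s->0->sink: bottleneck 12. Total 12.
Augment s->1->sink: bottleneck 6. Total 18.
No augmenting path remains in the residual graph.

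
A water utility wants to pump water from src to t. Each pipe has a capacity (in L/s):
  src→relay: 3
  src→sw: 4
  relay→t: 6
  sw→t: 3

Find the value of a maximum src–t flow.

Augment src→sw→t: bottleneck 3. Total 3.
Augment src→relay→t: bottleneck 3. Total 6.
No augmenting path remains in the residual graph.

6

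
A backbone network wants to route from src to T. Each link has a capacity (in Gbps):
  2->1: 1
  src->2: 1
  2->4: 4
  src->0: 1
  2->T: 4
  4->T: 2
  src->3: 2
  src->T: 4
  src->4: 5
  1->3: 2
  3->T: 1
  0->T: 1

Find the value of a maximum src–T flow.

9

Augment src->T: bottleneck 4. Total 4.
Augment src->2->T: bottleneck 1. Total 5.
Augment src->4->T: bottleneck 2. Total 7.
Augment src->0->T: bottleneck 1. Total 8.
Augment src->3->T: bottleneck 1. Total 9.
No augmenting path remains in the residual graph.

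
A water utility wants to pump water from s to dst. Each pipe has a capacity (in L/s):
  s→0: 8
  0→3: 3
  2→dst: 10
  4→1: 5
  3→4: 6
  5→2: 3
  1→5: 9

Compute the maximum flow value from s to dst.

Augment s→0→3→4→1→5→2→dst: bottleneck 3. Total 3.
No augmenting path remains in the residual graph.

3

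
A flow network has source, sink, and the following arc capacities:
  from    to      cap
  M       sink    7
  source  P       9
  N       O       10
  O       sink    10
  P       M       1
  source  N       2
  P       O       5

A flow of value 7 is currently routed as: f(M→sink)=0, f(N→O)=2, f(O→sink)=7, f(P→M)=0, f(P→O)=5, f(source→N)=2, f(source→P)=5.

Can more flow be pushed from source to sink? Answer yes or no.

Residual path source→P→M→sink has bottleneck 1 > 0.
Pushing 1 along it raises the flow to 8, so the given flow is not maximum.

Yes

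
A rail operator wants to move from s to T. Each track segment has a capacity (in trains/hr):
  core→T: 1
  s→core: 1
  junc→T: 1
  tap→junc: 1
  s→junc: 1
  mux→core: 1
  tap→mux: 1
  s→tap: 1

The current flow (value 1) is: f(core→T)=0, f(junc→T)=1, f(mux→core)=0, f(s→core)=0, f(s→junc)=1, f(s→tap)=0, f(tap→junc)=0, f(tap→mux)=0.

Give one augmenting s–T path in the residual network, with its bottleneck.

Residual along s→core→T: s→core: 1, core→T: 1.
Bottleneck = min = 1.

s→core→T, bottleneck 1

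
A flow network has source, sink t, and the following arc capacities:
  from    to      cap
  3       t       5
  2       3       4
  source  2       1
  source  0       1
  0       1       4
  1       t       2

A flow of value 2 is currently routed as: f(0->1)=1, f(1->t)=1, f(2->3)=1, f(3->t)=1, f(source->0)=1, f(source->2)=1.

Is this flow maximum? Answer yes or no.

Residual reachable from source: {source}; t is not reachable.
Saturated cut: source->2, source->0 with total capacity 2 = current flow value. Flow is maximum.

Yes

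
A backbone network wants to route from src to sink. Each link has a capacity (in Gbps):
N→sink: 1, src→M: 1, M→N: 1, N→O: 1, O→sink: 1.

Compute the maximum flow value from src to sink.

Augment src→M→N→sink: bottleneck 1. Total 1.
No augmenting path remains in the residual graph.

1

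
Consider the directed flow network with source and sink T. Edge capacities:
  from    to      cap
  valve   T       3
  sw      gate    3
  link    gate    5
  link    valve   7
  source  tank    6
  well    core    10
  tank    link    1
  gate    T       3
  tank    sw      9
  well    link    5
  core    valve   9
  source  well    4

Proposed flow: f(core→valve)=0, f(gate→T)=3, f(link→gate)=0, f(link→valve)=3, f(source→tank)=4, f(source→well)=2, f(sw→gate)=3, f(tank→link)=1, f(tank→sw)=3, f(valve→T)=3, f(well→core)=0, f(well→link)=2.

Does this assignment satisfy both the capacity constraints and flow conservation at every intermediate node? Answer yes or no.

Yes

Every edge has 0 ≤ f(e) ≤ cap(e).
At each intermediate node, inflow equals outflow.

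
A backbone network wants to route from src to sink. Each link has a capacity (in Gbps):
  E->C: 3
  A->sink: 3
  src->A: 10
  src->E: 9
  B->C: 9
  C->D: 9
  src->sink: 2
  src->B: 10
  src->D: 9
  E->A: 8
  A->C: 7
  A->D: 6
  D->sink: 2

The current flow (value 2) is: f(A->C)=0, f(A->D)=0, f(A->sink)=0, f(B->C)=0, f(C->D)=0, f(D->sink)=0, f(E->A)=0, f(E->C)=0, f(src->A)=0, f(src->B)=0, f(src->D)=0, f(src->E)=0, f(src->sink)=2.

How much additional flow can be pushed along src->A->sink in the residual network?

3

Residual capacities along the path: src->A: 10, A->sink: 3.
Minimum is 3.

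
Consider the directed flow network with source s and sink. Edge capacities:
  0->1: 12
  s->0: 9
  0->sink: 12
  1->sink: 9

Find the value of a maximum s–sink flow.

9

Augment s->0->sink: bottleneck 9. Total 9.
No augmenting path remains in the residual graph.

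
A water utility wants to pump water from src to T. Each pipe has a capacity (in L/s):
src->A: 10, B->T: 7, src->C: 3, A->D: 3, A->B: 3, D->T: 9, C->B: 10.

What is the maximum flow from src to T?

9

Augment src->A->D->T: bottleneck 3. Total 3.
Augment src->A->B->T: bottleneck 3. Total 6.
Augment src->C->B->T: bottleneck 3. Total 9.
No augmenting path remains in the residual graph.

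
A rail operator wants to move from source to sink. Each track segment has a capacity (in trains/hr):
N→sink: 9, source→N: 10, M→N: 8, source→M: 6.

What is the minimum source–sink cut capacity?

9

Max flow = 9 (via 1 augmenting path).
In the residual at optimum, the set reachable from source is {M, N, source}.
Cut edges: N→sink (cap 9). Sum = 9.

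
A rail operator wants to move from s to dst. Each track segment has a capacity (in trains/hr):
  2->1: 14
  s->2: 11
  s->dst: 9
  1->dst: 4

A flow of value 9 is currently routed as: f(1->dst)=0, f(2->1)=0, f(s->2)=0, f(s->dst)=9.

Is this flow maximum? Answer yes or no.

No

Residual path s->2->1->dst has bottleneck 4 > 0.
Pushing 4 along it raises the flow to 13, so the given flow is not maximum.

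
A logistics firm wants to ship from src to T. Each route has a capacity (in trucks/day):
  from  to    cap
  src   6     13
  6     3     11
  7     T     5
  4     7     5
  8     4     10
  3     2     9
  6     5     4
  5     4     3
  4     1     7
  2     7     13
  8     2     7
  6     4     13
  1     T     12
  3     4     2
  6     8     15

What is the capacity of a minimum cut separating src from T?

12

Max flow = 12 (via 2 augmenting paths).
In the residual at optimum, the set reachable from src is {2, 3, 4, 5, 6, 7, 8, src}.
Cut edges: 4->1 (cap 7), 7->T (cap 5). Sum = 12.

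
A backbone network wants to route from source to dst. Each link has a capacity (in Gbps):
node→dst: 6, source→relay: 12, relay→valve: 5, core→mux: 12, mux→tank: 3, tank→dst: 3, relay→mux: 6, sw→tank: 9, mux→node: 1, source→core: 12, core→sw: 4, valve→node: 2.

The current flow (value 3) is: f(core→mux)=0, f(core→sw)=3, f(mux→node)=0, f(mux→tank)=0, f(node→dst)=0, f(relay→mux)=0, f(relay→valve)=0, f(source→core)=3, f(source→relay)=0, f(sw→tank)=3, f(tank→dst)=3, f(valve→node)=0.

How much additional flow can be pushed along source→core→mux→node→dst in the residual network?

1

Residual capacities along the path: source→core: 9, core→mux: 12, mux→node: 1, node→dst: 6.
Minimum is 1.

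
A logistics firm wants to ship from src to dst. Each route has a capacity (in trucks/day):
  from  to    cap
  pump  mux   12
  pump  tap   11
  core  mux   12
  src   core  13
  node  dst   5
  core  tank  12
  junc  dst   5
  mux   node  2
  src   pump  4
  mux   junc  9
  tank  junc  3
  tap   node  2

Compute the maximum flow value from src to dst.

9

Augment src→pump→tap→node→dst: bottleneck 2. Total 2.
Augment src→pump→mux→node→dst: bottleneck 2. Total 4.
Augment src→core→mux→junc→dst: bottleneck 5. Total 9.
No augmenting path remains in the residual graph.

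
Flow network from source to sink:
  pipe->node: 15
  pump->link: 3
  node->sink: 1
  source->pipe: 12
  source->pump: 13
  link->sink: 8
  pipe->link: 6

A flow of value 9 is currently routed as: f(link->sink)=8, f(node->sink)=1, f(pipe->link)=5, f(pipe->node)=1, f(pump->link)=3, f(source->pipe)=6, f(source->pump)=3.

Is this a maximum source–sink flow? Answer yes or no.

Yes

Residual reachable from source: {link, node, pipe, pump, source}; sink is not reachable.
Saturated cut: link->sink, node->sink with total capacity 9 = current flow value. Flow is maximum.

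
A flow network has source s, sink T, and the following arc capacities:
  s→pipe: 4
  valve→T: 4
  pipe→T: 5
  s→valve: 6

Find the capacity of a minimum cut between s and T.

Max flow = 8 (via 2 augmenting paths).
In the residual at optimum, the set reachable from s is {s, valve}.
Cut edges: s→pipe (cap 4), valve→T (cap 4). Sum = 8.

8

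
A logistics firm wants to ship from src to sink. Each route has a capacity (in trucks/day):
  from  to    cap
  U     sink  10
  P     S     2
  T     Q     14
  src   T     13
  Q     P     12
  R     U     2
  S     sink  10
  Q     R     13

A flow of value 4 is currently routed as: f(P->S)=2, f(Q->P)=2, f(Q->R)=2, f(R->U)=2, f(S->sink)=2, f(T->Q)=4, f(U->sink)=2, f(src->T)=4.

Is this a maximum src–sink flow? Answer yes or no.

Yes

Residual reachable from src: {P, Q, R, T, src}; sink is not reachable.
Saturated cut: P->S, R->U with total capacity 4 = current flow value. Flow is maximum.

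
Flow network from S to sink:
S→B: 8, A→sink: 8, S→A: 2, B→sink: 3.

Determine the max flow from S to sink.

Augment S→B→sink: bottleneck 3. Total 3.
Augment S→A→sink: bottleneck 2. Total 5.
No augmenting path remains in the residual graph.

5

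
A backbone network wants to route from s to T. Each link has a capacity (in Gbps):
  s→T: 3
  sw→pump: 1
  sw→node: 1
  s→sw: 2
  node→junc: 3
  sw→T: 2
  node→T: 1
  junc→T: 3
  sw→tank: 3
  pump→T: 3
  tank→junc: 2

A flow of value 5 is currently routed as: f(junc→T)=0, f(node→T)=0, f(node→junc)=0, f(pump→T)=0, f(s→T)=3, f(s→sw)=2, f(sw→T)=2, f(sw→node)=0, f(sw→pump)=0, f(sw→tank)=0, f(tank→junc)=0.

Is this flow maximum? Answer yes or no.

Residual reachable from s: {s}; T is not reachable.
Saturated cut: s→sw, s→T with total capacity 5 = current flow value. Flow is maximum.

Yes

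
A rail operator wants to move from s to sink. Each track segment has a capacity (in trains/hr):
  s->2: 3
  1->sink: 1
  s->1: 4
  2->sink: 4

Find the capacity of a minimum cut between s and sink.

4

Max flow = 4 (via 2 augmenting paths).
In the residual at optimum, the set reachable from s is {1, s}.
Cut edges: s->2 (cap 3), 1->sink (cap 1). Sum = 4.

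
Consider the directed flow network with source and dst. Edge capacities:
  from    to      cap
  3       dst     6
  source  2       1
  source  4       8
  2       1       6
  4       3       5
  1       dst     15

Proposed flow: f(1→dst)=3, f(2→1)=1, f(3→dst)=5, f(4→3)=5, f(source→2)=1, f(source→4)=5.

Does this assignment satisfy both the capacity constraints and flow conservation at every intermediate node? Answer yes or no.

Conservation fails at 1: inflow 1 ≠ outflow 3.

No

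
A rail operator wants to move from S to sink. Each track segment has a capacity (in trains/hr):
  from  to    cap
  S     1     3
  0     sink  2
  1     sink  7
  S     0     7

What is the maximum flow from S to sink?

5

Augment S→0→sink: bottleneck 2. Total 2.
Augment S→1→sink: bottleneck 3. Total 5.
No augmenting path remains in the residual graph.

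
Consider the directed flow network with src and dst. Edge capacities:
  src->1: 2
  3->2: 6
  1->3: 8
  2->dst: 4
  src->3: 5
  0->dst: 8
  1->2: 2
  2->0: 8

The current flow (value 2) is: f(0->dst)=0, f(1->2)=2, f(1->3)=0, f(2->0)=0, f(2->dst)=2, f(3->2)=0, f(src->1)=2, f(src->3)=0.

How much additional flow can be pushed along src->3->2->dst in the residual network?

2

Residual capacities along the path: src->3: 5, 3->2: 6, 2->dst: 2.
Minimum is 2.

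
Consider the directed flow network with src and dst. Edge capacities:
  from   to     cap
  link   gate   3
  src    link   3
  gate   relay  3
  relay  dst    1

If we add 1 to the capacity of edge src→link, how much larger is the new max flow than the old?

Original max flow = 1.
Edge src→link does not cross the min cut (source side {gate, link, relay, src}), so extra capacity there cannot help.
New max flow = 1. Increase = 0.

0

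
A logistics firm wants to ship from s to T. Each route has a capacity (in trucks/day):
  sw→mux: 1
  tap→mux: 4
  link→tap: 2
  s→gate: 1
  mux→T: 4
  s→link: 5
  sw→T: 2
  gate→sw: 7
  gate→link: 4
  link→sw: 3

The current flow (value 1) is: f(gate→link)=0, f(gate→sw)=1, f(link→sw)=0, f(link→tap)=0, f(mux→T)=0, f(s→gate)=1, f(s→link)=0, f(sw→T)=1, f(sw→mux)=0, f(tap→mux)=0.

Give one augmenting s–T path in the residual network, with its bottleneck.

s→link→sw→T, bottleneck 1

Residual along s→link→sw→T: s→link: 5, link→sw: 3, sw→T: 1.
Bottleneck = min = 1.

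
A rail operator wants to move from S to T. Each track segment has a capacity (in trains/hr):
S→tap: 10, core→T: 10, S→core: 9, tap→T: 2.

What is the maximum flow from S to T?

Augment S→tap→T: bottleneck 2. Total 2.
Augment S→core→T: bottleneck 9. Total 11.
No augmenting path remains in the residual graph.

11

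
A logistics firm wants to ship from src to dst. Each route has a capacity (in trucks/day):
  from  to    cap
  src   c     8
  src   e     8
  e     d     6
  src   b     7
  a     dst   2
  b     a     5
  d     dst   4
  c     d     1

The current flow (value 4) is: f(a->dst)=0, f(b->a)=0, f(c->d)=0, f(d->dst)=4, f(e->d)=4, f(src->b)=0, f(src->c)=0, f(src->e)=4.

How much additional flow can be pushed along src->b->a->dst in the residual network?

Residual capacities along the path: src->b: 7, b->a: 5, a->dst: 2.
Minimum is 2.

2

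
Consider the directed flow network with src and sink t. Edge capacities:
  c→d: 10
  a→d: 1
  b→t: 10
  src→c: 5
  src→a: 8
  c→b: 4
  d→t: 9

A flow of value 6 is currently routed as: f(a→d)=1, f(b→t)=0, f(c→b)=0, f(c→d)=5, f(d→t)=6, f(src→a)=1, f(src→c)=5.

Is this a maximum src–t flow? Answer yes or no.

Residual reachable from src: {a, src}; t is not reachable.
Saturated cut: src→c, a→d with total capacity 6 = current flow value. Flow is maximum.

Yes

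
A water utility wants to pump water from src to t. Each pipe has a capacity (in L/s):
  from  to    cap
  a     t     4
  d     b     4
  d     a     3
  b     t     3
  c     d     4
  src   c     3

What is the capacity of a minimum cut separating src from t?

3

Max flow = 3 (via 1 augmenting path).
In the residual at optimum, the set reachable from src is {src}.
Cut edges: src->c (cap 3). Sum = 3.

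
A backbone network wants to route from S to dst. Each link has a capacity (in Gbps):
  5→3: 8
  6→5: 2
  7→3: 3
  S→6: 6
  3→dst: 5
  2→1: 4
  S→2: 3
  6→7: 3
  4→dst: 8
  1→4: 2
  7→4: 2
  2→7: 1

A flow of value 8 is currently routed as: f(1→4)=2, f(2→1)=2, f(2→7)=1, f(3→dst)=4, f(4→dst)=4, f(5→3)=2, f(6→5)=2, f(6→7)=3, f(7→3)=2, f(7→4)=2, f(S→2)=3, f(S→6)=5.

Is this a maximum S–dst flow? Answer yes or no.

Residual reachable from S: {6, S}; dst is not reachable.
Saturated cut: S→2, 6→7, 6→5 with total capacity 8 = current flow value. Flow is maximum.

Yes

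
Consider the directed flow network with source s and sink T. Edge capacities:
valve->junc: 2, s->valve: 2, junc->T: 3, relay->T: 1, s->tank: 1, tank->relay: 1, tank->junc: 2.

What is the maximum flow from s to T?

Augment s->valve->junc->T: bottleneck 2. Total 2.
Augment s->tank->junc->T: bottleneck 1. Total 3.
No augmenting path remains in the residual graph.

3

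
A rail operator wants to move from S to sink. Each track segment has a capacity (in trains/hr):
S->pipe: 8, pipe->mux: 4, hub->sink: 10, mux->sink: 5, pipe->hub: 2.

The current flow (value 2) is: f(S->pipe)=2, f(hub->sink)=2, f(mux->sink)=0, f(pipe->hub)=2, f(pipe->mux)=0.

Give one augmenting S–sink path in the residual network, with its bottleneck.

Residual along S->pipe->mux->sink: S->pipe: 6, pipe->mux: 4, mux->sink: 5.
Bottleneck = min = 4.

S->pipe->mux->sink, bottleneck 4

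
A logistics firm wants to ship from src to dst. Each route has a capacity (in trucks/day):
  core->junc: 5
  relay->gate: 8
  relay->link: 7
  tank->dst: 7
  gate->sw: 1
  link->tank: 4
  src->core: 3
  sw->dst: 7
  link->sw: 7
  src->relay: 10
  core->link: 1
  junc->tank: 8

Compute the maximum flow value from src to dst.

11

Augment src->core->junc->tank->dst: bottleneck 3. Total 3.
Augment src->relay->link->tank->dst: bottleneck 4. Total 7.
Augment src->relay->link->sw->dst: bottleneck 3. Total 10.
Augment src->relay->gate->sw->dst: bottleneck 1. Total 11.
No augmenting path remains in the residual graph.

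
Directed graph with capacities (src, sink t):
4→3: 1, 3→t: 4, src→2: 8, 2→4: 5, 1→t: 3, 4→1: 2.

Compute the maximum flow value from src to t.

Augment src→2→4→3→t: bottleneck 1. Total 1.
Augment src→2→4→1→t: bottleneck 2. Total 3.
No augmenting path remains in the residual graph.

3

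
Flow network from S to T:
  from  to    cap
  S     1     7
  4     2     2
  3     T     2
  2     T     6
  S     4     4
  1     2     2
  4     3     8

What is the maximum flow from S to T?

6

Augment S→1→2→T: bottleneck 2. Total 2.
Augment S→4→2→T: bottleneck 2. Total 4.
Augment S→4→3→T: bottleneck 2. Total 6.
No augmenting path remains in the residual graph.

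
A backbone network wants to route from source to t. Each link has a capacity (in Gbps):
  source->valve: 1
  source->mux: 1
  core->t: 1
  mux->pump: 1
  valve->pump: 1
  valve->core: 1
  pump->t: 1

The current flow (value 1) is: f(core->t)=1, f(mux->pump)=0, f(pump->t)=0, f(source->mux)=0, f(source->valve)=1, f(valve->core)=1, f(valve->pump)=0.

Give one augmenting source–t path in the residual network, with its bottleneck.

source->mux->pump->t, bottleneck 1

Residual along source->mux->pump->t: source->mux: 1, mux->pump: 1, pump->t: 1.
Bottleneck = min = 1.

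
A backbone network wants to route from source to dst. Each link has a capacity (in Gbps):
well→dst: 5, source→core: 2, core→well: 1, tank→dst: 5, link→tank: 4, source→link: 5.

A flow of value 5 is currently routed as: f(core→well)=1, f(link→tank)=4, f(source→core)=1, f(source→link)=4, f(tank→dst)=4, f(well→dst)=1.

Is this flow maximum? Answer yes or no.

Yes

Residual reachable from source: {core, link, source}; dst is not reachable.
Saturated cut: link→tank, core→well with total capacity 5 = current flow value. Flow is maximum.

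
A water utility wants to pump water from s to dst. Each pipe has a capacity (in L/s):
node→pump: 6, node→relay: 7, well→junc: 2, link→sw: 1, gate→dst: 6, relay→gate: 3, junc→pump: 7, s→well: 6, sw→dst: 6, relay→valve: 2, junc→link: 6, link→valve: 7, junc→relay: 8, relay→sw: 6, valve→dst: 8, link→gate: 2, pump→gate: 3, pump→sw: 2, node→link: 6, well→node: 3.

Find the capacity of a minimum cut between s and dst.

5

Max flow = 5 (via 2 augmenting paths).
In the residual at optimum, the set reachable from s is {s, well}.
Cut edges: well→junc (cap 2), well→node (cap 3). Sum = 5.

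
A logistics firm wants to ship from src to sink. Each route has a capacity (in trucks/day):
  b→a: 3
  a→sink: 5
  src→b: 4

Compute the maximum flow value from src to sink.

Augment src→b→a→sink: bottleneck 3. Total 3.
No augmenting path remains in the residual graph.

3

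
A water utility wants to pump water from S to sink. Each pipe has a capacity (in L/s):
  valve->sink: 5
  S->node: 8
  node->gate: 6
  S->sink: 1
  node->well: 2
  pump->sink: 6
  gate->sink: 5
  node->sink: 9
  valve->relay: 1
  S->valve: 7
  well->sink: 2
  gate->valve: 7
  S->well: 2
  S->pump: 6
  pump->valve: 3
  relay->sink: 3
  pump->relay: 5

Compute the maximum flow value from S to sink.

23

Augment S->sink: bottleneck 1. Total 1.
Augment S->node->sink: bottleneck 8. Total 9.
Augment S->pump->sink: bottleneck 6. Total 15.
Augment S->valve->sink: bottleneck 5. Total 20.
Augment S->well->sink: bottleneck 2. Total 22.
Augment S->valve->relay->sink: bottleneck 1. Total 23.
No augmenting path remains in the residual graph.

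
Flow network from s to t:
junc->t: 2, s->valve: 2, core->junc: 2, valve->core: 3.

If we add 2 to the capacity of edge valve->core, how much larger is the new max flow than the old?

0

Original max flow = 2.
Edge valve->core does not cross the min cut (source side {s}), so extra capacity there cannot help.
New max flow = 2. Increase = 0.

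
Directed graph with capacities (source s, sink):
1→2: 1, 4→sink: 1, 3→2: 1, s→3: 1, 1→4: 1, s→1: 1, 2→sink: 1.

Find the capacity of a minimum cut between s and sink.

Max flow = 2 (via 2 augmenting paths).
In the residual at optimum, the set reachable from s is {s}.
Cut edges: s→1 (cap 1), s→3 (cap 1). Sum = 2.

2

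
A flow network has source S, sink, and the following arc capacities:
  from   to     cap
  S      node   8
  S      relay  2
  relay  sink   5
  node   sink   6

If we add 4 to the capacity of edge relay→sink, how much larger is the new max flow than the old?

Original max flow = 8.
Edge relay→sink does not cross the min cut (source side {S, node}), so extra capacity there cannot help.
New max flow = 8. Increase = 0.

0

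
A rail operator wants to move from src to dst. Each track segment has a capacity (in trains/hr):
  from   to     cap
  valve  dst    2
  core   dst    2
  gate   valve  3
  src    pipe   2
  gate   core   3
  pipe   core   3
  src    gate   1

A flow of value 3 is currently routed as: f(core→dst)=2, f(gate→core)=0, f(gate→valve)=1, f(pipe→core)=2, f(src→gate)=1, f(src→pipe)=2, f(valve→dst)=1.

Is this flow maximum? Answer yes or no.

Yes

Residual reachable from src: {src}; dst is not reachable.
Saturated cut: src→gate, src→pipe with total capacity 3 = current flow value. Flow is maximum.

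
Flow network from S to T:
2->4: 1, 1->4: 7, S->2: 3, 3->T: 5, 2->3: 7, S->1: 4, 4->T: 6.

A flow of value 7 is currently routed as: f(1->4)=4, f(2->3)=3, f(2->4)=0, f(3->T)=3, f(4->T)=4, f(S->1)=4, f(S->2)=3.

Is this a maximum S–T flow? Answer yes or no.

Yes

Residual reachable from S: {S}; T is not reachable.
Saturated cut: S->2, S->1 with total capacity 7 = current flow value. Flow is maximum.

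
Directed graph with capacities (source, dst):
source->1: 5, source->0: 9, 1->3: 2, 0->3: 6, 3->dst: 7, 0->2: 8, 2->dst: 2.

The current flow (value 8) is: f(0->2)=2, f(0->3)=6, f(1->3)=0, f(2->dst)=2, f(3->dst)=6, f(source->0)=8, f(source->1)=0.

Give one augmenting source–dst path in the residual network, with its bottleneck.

source->1->3->dst, bottleneck 1

Residual along source->1->3->dst: source->1: 5, 1->3: 2, 3->dst: 1.
Bottleneck = min = 1.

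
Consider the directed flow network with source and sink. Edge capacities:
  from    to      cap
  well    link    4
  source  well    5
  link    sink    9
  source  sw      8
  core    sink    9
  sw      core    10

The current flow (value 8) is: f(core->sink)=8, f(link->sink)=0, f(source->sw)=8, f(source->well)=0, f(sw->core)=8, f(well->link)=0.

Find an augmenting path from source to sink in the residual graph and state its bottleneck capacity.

Residual along source->well->link->sink: source->well: 5, well->link: 4, link->sink: 9.
Bottleneck = min = 4.

source->well->link->sink, bottleneck 4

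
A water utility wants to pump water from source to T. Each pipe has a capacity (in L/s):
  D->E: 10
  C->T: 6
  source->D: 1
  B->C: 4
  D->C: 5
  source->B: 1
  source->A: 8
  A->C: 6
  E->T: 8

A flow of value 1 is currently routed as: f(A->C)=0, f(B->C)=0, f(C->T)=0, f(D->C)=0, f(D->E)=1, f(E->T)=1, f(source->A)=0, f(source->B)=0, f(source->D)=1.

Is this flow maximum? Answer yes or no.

Residual path source->B->C->T has bottleneck 1 > 0.
Pushing 1 along it raises the flow to 2, so the given flow is not maximum.

No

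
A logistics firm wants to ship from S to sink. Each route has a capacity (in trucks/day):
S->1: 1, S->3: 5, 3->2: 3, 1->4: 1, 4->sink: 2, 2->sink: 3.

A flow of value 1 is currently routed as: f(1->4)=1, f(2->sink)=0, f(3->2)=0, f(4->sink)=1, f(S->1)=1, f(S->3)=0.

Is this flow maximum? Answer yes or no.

No

Residual path S->3->2->sink has bottleneck 3 > 0.
Pushing 3 along it raises the flow to 4, so the given flow is not maximum.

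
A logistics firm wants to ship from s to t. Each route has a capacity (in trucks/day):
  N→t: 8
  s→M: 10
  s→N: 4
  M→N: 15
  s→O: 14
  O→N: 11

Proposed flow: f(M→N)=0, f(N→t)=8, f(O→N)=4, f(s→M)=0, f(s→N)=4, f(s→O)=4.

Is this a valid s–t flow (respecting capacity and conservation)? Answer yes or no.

Every edge has 0 ≤ f(e) ≤ cap(e).
At each intermediate node, inflow equals outflow.

Yes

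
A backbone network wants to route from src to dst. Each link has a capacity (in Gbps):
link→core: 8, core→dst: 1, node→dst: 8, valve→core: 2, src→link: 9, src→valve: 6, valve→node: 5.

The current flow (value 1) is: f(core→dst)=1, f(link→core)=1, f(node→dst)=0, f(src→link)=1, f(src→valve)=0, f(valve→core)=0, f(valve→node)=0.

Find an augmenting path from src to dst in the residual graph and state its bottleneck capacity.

src→valve→node→dst, bottleneck 5

Residual along src→valve→node→dst: src→valve: 6, valve→node: 5, node→dst: 8.
Bottleneck = min = 5.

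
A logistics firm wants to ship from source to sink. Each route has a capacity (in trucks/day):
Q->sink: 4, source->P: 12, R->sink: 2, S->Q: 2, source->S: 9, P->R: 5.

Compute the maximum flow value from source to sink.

Augment source->S->Q->sink: bottleneck 2. Total 2.
Augment source->P->R->sink: bottleneck 2. Total 4.
No augmenting path remains in the residual graph.

4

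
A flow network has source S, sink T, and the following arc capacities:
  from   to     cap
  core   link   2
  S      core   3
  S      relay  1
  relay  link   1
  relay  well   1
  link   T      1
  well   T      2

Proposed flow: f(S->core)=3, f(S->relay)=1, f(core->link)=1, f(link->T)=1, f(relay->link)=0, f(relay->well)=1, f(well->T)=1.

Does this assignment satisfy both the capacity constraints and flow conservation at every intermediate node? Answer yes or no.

Conservation fails at core: inflow 3 ≠ outflow 1.

No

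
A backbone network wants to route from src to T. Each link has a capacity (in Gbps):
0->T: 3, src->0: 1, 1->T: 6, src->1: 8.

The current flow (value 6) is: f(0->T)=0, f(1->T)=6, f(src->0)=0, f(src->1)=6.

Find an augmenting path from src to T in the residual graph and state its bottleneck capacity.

Residual along src->0->T: src->0: 1, 0->T: 3.
Bottleneck = min = 1.

src->0->T, bottleneck 1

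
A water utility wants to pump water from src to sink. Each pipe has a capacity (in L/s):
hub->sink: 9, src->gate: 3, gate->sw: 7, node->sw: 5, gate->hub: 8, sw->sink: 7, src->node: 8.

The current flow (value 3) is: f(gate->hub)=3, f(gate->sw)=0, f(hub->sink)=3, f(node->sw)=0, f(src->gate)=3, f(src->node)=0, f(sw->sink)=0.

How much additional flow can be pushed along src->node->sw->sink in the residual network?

Residual capacities along the path: src->node: 8, node->sw: 5, sw->sink: 7.
Minimum is 5.

5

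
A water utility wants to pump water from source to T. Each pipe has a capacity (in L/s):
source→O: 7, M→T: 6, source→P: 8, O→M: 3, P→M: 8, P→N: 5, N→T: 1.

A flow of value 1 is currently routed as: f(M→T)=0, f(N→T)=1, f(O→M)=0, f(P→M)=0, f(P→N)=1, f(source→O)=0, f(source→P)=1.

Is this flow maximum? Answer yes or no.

No

Residual path source→P→M→T has bottleneck 6 > 0.
Pushing 6 along it raises the flow to 7, so the given flow is not maximum.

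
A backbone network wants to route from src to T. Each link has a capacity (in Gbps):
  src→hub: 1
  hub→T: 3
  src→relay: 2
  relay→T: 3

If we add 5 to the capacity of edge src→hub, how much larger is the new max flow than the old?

Original max flow = 3.
After raising cap(src→hub), augmenting paths through that edge carry 2 more units.
New max flow = 5. Increase = 2.

2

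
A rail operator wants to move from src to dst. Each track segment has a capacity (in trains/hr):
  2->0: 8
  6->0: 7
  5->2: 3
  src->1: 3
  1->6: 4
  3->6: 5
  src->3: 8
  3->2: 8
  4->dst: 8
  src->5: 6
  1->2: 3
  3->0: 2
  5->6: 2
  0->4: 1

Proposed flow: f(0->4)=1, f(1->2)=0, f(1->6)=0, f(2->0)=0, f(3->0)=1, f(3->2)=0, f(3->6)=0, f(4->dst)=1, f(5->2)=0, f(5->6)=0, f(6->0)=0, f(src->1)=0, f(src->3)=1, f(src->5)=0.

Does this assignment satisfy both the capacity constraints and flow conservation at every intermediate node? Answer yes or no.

Yes

Every edge has 0 ≤ f(e) ≤ cap(e).
At each intermediate node, inflow equals outflow.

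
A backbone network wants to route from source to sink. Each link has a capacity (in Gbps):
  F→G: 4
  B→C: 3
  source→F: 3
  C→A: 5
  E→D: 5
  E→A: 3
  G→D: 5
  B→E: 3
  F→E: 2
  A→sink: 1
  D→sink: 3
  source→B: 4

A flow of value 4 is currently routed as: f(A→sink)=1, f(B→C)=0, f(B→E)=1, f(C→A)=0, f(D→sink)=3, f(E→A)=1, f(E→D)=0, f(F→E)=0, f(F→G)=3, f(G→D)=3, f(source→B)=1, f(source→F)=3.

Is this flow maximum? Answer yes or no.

Residual reachable from source: {A, B, C, D, E, F, G, source}; sink is not reachable.
Saturated cut: D→sink, A→sink with total capacity 4 = current flow value. Flow is maximum.

Yes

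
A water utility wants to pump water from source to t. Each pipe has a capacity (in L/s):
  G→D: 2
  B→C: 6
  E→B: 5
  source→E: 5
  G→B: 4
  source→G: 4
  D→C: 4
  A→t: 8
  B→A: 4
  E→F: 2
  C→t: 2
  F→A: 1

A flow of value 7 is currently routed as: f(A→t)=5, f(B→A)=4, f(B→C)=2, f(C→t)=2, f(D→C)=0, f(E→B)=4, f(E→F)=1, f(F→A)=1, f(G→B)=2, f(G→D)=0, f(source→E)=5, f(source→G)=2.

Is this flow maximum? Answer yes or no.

Residual reachable from source: {B, C, D, E, F, G, source}; t is not reachable.
Saturated cut: F→A, B→A, C→t with total capacity 7 = current flow value. Flow is maximum.

Yes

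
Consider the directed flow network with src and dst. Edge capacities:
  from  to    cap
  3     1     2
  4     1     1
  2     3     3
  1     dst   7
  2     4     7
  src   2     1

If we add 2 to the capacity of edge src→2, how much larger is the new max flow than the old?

2

Original max flow = 1.
After raising cap(src→2), augmenting paths through that edge carry 2 more units.
New max flow = 3. Increase = 2.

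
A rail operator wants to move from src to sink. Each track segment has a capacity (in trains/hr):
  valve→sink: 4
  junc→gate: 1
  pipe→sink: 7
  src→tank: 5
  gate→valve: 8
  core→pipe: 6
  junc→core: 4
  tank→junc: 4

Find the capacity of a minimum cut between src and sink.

Max flow = 4 (via 1 augmenting path).
In the residual at optimum, the set reachable from src is {src, tank}.
Cut edges: tank→junc (cap 4). Sum = 4.

4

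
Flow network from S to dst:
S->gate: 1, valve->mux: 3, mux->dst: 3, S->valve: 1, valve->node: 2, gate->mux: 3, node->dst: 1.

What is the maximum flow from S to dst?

Augment S->gate->mux->dst: bottleneck 1. Total 1.
Augment S->valve->mux->dst: bottleneck 1. Total 2.
No augmenting path remains in the residual graph.

2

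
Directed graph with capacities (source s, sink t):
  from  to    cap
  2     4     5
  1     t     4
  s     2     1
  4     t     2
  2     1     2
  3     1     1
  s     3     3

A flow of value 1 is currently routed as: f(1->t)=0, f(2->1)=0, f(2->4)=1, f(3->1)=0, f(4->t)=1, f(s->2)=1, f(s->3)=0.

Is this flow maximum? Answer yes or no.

Residual path s->3->1->t has bottleneck 1 > 0.
Pushing 1 along it raises the flow to 2, so the given flow is not maximum.

No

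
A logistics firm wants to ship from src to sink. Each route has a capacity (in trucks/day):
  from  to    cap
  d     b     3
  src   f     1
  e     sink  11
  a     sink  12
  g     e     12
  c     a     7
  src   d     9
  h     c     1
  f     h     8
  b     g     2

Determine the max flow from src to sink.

3

Augment src→f→h→c→a→sink: bottleneck 1. Total 1.
Augment src→d→b→g→e→sink: bottleneck 2. Total 3.
No augmenting path remains in the residual graph.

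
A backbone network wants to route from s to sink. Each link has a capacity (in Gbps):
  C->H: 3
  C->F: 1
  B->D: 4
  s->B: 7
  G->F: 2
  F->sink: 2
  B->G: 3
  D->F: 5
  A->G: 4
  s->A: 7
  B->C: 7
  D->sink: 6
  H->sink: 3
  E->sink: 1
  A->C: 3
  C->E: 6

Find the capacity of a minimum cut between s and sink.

Max flow = 10 (via 6 augmenting paths).
In the residual at optimum, the set reachable from s is {A, B, C, E, F, G, s}.
Cut edges: B->D (cap 4), C->H (cap 3), F->sink (cap 2), E->sink (cap 1). Sum = 10.

10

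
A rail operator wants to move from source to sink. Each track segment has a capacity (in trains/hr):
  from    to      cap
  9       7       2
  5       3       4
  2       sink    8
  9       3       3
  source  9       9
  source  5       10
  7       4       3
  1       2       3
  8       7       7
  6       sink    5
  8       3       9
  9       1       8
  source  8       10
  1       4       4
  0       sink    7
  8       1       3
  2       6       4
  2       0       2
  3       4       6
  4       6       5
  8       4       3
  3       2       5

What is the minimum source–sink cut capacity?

Max flow = 13 (via 5 augmenting paths).
In the residual at optimum, the set reachable from source is {1, 3, 4, 5, 7, 8, 9, source}.
Cut edges: 3→2 (cap 5), 1→2 (cap 3), 4→6 (cap 5). Sum = 13.

13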